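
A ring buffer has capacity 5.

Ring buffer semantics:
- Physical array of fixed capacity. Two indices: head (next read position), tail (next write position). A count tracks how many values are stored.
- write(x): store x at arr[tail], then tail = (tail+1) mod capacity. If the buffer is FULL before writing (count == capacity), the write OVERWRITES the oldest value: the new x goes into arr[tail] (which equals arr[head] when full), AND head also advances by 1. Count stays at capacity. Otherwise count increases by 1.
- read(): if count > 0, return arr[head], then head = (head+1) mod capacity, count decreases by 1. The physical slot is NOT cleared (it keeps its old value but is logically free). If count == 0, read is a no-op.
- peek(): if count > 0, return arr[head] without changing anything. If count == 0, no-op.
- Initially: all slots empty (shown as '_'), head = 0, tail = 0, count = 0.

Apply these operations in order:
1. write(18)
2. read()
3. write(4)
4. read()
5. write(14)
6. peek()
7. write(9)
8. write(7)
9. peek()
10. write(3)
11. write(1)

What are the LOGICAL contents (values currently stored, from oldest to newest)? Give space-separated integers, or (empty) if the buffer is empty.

Answer: 14 9 7 3 1

Derivation:
After op 1 (write(18)): arr=[18 _ _ _ _] head=0 tail=1 count=1
After op 2 (read()): arr=[18 _ _ _ _] head=1 tail=1 count=0
After op 3 (write(4)): arr=[18 4 _ _ _] head=1 tail=2 count=1
After op 4 (read()): arr=[18 4 _ _ _] head=2 tail=2 count=0
After op 5 (write(14)): arr=[18 4 14 _ _] head=2 tail=3 count=1
After op 6 (peek()): arr=[18 4 14 _ _] head=2 tail=3 count=1
After op 7 (write(9)): arr=[18 4 14 9 _] head=2 tail=4 count=2
After op 8 (write(7)): arr=[18 4 14 9 7] head=2 tail=0 count=3
After op 9 (peek()): arr=[18 4 14 9 7] head=2 tail=0 count=3
After op 10 (write(3)): arr=[3 4 14 9 7] head=2 tail=1 count=4
After op 11 (write(1)): arr=[3 1 14 9 7] head=2 tail=2 count=5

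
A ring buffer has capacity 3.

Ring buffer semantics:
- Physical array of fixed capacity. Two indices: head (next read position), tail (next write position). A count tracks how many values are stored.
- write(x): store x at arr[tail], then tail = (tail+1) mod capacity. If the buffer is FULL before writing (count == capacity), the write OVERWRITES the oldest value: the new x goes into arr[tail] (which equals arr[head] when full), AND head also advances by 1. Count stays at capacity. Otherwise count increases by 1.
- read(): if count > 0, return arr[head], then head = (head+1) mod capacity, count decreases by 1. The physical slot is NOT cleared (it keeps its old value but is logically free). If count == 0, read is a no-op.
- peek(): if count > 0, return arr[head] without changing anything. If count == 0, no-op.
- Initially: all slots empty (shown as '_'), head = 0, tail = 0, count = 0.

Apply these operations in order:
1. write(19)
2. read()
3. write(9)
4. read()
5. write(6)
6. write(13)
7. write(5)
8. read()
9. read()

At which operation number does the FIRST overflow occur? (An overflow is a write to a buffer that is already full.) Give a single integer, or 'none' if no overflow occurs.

After op 1 (write(19)): arr=[19 _ _] head=0 tail=1 count=1
After op 2 (read()): arr=[19 _ _] head=1 tail=1 count=0
After op 3 (write(9)): arr=[19 9 _] head=1 tail=2 count=1
After op 4 (read()): arr=[19 9 _] head=2 tail=2 count=0
After op 5 (write(6)): arr=[19 9 6] head=2 tail=0 count=1
After op 6 (write(13)): arr=[13 9 6] head=2 tail=1 count=2
After op 7 (write(5)): arr=[13 5 6] head=2 tail=2 count=3
After op 8 (read()): arr=[13 5 6] head=0 tail=2 count=2
After op 9 (read()): arr=[13 5 6] head=1 tail=2 count=1

Answer: none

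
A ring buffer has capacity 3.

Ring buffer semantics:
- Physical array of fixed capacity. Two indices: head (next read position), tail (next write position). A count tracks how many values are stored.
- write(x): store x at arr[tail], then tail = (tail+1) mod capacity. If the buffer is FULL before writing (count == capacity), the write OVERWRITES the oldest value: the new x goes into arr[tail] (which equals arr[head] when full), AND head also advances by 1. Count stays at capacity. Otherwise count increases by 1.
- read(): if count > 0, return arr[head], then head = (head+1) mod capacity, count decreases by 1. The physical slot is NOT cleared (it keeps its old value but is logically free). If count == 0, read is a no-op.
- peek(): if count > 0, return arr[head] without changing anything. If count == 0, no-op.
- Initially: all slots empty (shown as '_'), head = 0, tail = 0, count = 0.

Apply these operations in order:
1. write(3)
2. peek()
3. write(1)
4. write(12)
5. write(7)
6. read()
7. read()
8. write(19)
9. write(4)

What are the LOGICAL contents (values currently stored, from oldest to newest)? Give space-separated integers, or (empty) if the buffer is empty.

Answer: 7 19 4

Derivation:
After op 1 (write(3)): arr=[3 _ _] head=0 tail=1 count=1
After op 2 (peek()): arr=[3 _ _] head=0 tail=1 count=1
After op 3 (write(1)): arr=[3 1 _] head=0 tail=2 count=2
After op 4 (write(12)): arr=[3 1 12] head=0 tail=0 count=3
After op 5 (write(7)): arr=[7 1 12] head=1 tail=1 count=3
After op 6 (read()): arr=[7 1 12] head=2 tail=1 count=2
After op 7 (read()): arr=[7 1 12] head=0 tail=1 count=1
After op 8 (write(19)): arr=[7 19 12] head=0 tail=2 count=2
After op 9 (write(4)): arr=[7 19 4] head=0 tail=0 count=3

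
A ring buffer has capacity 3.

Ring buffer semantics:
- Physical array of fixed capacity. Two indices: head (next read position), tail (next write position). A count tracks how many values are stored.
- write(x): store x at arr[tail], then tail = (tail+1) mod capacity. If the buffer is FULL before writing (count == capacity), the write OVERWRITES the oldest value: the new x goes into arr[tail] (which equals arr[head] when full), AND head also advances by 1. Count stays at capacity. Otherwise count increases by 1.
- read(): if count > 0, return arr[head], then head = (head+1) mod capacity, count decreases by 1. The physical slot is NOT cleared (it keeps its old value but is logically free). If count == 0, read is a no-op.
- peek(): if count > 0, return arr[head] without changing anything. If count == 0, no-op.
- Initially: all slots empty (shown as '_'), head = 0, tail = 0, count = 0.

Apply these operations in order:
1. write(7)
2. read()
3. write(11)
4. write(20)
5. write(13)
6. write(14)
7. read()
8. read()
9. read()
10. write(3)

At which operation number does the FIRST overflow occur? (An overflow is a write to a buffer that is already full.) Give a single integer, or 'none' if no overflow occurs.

Answer: 6

Derivation:
After op 1 (write(7)): arr=[7 _ _] head=0 tail=1 count=1
After op 2 (read()): arr=[7 _ _] head=1 tail=1 count=0
After op 3 (write(11)): arr=[7 11 _] head=1 tail=2 count=1
After op 4 (write(20)): arr=[7 11 20] head=1 tail=0 count=2
After op 5 (write(13)): arr=[13 11 20] head=1 tail=1 count=3
After op 6 (write(14)): arr=[13 14 20] head=2 tail=2 count=3
After op 7 (read()): arr=[13 14 20] head=0 tail=2 count=2
After op 8 (read()): arr=[13 14 20] head=1 tail=2 count=1
After op 9 (read()): arr=[13 14 20] head=2 tail=2 count=0
After op 10 (write(3)): arr=[13 14 3] head=2 tail=0 count=1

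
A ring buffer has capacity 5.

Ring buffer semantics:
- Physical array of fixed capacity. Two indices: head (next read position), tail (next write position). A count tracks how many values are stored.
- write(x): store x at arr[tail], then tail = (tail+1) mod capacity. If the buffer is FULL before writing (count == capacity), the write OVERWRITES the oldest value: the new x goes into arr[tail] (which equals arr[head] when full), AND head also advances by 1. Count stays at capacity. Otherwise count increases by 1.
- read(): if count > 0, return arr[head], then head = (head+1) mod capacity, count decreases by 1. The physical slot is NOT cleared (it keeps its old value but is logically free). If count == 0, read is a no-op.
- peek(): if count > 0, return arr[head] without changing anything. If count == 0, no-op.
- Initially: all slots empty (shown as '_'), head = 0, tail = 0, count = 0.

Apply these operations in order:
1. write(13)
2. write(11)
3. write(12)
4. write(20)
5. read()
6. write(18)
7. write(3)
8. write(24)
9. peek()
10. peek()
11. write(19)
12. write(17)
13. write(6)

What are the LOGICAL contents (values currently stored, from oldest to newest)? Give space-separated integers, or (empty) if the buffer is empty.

Answer: 3 24 19 17 6

Derivation:
After op 1 (write(13)): arr=[13 _ _ _ _] head=0 tail=1 count=1
After op 2 (write(11)): arr=[13 11 _ _ _] head=0 tail=2 count=2
After op 3 (write(12)): arr=[13 11 12 _ _] head=0 tail=3 count=3
After op 4 (write(20)): arr=[13 11 12 20 _] head=0 tail=4 count=4
After op 5 (read()): arr=[13 11 12 20 _] head=1 tail=4 count=3
After op 6 (write(18)): arr=[13 11 12 20 18] head=1 tail=0 count=4
After op 7 (write(3)): arr=[3 11 12 20 18] head=1 tail=1 count=5
After op 8 (write(24)): arr=[3 24 12 20 18] head=2 tail=2 count=5
After op 9 (peek()): arr=[3 24 12 20 18] head=2 tail=2 count=5
After op 10 (peek()): arr=[3 24 12 20 18] head=2 tail=2 count=5
After op 11 (write(19)): arr=[3 24 19 20 18] head=3 tail=3 count=5
After op 12 (write(17)): arr=[3 24 19 17 18] head=4 tail=4 count=5
After op 13 (write(6)): arr=[3 24 19 17 6] head=0 tail=0 count=5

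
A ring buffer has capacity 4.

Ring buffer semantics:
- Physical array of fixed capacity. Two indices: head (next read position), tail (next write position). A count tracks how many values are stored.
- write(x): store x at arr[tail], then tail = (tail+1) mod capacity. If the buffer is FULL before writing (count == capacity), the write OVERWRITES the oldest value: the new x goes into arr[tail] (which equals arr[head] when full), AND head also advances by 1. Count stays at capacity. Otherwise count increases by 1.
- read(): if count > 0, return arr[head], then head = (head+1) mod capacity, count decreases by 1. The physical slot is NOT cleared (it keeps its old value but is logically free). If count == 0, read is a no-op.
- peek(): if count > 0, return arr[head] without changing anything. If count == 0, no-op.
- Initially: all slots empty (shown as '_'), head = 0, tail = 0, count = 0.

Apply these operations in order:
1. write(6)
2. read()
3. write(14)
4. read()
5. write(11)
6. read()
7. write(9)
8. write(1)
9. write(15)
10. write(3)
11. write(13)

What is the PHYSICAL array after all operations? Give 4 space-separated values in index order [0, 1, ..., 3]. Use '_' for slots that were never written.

After op 1 (write(6)): arr=[6 _ _ _] head=0 tail=1 count=1
After op 2 (read()): arr=[6 _ _ _] head=1 tail=1 count=0
After op 3 (write(14)): arr=[6 14 _ _] head=1 tail=2 count=1
After op 4 (read()): arr=[6 14 _ _] head=2 tail=2 count=0
After op 5 (write(11)): arr=[6 14 11 _] head=2 tail=3 count=1
After op 6 (read()): arr=[6 14 11 _] head=3 tail=3 count=0
After op 7 (write(9)): arr=[6 14 11 9] head=3 tail=0 count=1
After op 8 (write(1)): arr=[1 14 11 9] head=3 tail=1 count=2
After op 9 (write(15)): arr=[1 15 11 9] head=3 tail=2 count=3
After op 10 (write(3)): arr=[1 15 3 9] head=3 tail=3 count=4
After op 11 (write(13)): arr=[1 15 3 13] head=0 tail=0 count=4

Answer: 1 15 3 13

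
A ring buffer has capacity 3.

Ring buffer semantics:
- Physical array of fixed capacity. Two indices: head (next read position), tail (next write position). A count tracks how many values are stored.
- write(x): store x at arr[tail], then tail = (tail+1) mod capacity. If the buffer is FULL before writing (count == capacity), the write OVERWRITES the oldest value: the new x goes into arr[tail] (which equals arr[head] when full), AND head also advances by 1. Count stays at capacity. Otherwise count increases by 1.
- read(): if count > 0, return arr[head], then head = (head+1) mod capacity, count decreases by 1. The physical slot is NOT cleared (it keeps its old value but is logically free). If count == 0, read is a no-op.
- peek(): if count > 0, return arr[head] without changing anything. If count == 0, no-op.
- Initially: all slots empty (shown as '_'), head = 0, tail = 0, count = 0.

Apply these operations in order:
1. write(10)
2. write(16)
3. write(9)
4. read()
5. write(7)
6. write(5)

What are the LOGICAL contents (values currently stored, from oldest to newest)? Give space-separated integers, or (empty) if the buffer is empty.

Answer: 9 7 5

Derivation:
After op 1 (write(10)): arr=[10 _ _] head=0 tail=1 count=1
After op 2 (write(16)): arr=[10 16 _] head=0 tail=2 count=2
After op 3 (write(9)): arr=[10 16 9] head=0 tail=0 count=3
After op 4 (read()): arr=[10 16 9] head=1 tail=0 count=2
After op 5 (write(7)): arr=[7 16 9] head=1 tail=1 count=3
After op 6 (write(5)): arr=[7 5 9] head=2 tail=2 count=3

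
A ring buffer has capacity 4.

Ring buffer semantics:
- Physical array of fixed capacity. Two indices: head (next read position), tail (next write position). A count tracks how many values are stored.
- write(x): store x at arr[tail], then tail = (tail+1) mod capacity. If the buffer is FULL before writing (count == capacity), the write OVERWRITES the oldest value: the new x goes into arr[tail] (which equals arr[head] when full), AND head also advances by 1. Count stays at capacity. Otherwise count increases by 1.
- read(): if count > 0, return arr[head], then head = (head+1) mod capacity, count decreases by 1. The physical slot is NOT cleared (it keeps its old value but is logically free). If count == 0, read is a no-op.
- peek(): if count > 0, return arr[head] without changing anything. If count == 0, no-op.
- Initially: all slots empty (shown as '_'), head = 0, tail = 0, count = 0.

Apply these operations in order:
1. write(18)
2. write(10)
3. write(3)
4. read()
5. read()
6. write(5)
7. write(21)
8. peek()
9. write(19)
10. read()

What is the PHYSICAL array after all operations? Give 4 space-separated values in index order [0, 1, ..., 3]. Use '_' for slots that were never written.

After op 1 (write(18)): arr=[18 _ _ _] head=0 tail=1 count=1
After op 2 (write(10)): arr=[18 10 _ _] head=0 tail=2 count=2
After op 3 (write(3)): arr=[18 10 3 _] head=0 tail=3 count=3
After op 4 (read()): arr=[18 10 3 _] head=1 tail=3 count=2
After op 5 (read()): arr=[18 10 3 _] head=2 tail=3 count=1
After op 6 (write(5)): arr=[18 10 3 5] head=2 tail=0 count=2
After op 7 (write(21)): arr=[21 10 3 5] head=2 tail=1 count=3
After op 8 (peek()): arr=[21 10 3 5] head=2 tail=1 count=3
After op 9 (write(19)): arr=[21 19 3 5] head=2 tail=2 count=4
After op 10 (read()): arr=[21 19 3 5] head=3 tail=2 count=3

Answer: 21 19 3 5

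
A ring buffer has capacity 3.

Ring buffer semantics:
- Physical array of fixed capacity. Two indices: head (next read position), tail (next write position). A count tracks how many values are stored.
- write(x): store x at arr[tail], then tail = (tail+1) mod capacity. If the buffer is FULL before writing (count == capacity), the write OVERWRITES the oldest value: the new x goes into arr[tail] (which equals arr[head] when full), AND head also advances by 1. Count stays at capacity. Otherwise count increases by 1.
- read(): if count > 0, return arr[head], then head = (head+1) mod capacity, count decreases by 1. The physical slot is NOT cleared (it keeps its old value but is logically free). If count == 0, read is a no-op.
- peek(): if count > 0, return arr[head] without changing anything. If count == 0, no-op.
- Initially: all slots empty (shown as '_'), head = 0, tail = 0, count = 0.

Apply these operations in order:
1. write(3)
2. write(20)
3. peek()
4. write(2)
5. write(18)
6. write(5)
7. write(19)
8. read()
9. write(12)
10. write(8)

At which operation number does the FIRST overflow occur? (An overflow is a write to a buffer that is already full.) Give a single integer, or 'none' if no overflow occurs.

Answer: 5

Derivation:
After op 1 (write(3)): arr=[3 _ _] head=0 tail=1 count=1
After op 2 (write(20)): arr=[3 20 _] head=0 tail=2 count=2
After op 3 (peek()): arr=[3 20 _] head=0 tail=2 count=2
After op 4 (write(2)): arr=[3 20 2] head=0 tail=0 count=3
After op 5 (write(18)): arr=[18 20 2] head=1 tail=1 count=3
After op 6 (write(5)): arr=[18 5 2] head=2 tail=2 count=3
After op 7 (write(19)): arr=[18 5 19] head=0 tail=0 count=3
After op 8 (read()): arr=[18 5 19] head=1 tail=0 count=2
After op 9 (write(12)): arr=[12 5 19] head=1 tail=1 count=3
After op 10 (write(8)): arr=[12 8 19] head=2 tail=2 count=3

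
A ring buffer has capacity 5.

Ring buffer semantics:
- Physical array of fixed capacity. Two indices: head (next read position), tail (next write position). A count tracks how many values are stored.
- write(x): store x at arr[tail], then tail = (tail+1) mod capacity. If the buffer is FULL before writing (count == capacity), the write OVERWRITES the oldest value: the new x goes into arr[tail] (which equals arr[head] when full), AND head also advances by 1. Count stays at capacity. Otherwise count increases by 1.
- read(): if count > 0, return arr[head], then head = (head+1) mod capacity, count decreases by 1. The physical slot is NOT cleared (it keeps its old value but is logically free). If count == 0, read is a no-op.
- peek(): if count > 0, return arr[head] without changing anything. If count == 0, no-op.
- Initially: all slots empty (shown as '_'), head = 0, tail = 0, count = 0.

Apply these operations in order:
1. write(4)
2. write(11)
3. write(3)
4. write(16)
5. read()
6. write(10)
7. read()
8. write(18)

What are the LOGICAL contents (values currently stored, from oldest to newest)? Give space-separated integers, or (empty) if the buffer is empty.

Answer: 3 16 10 18

Derivation:
After op 1 (write(4)): arr=[4 _ _ _ _] head=0 tail=1 count=1
After op 2 (write(11)): arr=[4 11 _ _ _] head=0 tail=2 count=2
After op 3 (write(3)): arr=[4 11 3 _ _] head=0 tail=3 count=3
After op 4 (write(16)): arr=[4 11 3 16 _] head=0 tail=4 count=4
After op 5 (read()): arr=[4 11 3 16 _] head=1 tail=4 count=3
After op 6 (write(10)): arr=[4 11 3 16 10] head=1 tail=0 count=4
After op 7 (read()): arr=[4 11 3 16 10] head=2 tail=0 count=3
After op 8 (write(18)): arr=[18 11 3 16 10] head=2 tail=1 count=4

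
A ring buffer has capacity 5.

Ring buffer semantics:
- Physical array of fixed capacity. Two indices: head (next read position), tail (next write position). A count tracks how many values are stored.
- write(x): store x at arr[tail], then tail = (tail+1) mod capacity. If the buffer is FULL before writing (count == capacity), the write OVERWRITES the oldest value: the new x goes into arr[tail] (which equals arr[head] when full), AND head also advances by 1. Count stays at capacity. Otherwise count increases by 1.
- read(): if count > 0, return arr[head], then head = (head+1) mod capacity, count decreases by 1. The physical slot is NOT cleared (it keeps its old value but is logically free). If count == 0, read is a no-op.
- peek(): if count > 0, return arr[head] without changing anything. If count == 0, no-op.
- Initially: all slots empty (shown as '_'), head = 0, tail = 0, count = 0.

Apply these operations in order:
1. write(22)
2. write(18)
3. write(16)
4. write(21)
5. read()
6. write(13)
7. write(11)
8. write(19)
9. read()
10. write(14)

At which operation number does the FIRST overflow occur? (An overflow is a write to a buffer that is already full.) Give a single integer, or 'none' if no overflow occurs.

Answer: 8

Derivation:
After op 1 (write(22)): arr=[22 _ _ _ _] head=0 tail=1 count=1
After op 2 (write(18)): arr=[22 18 _ _ _] head=0 tail=2 count=2
After op 3 (write(16)): arr=[22 18 16 _ _] head=0 tail=3 count=3
After op 4 (write(21)): arr=[22 18 16 21 _] head=0 tail=4 count=4
After op 5 (read()): arr=[22 18 16 21 _] head=1 tail=4 count=3
After op 6 (write(13)): arr=[22 18 16 21 13] head=1 tail=0 count=4
After op 7 (write(11)): arr=[11 18 16 21 13] head=1 tail=1 count=5
After op 8 (write(19)): arr=[11 19 16 21 13] head=2 tail=2 count=5
After op 9 (read()): arr=[11 19 16 21 13] head=3 tail=2 count=4
After op 10 (write(14)): arr=[11 19 14 21 13] head=3 tail=3 count=5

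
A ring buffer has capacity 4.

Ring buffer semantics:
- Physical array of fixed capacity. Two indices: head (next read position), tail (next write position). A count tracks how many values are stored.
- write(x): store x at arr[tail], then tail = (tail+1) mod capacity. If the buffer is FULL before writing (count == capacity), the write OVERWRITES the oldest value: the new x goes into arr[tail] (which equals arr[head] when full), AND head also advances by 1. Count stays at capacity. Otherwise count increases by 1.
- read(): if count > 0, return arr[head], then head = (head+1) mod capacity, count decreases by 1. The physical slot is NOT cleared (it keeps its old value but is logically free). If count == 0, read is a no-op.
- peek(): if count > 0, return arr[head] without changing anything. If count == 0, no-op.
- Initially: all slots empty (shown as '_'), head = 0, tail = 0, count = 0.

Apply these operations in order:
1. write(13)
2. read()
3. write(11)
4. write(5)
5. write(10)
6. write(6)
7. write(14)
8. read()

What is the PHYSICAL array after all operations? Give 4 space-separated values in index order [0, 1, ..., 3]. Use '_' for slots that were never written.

Answer: 6 14 5 10

Derivation:
After op 1 (write(13)): arr=[13 _ _ _] head=0 tail=1 count=1
After op 2 (read()): arr=[13 _ _ _] head=1 tail=1 count=0
After op 3 (write(11)): arr=[13 11 _ _] head=1 tail=2 count=1
After op 4 (write(5)): arr=[13 11 5 _] head=1 tail=3 count=2
After op 5 (write(10)): arr=[13 11 5 10] head=1 tail=0 count=3
After op 6 (write(6)): arr=[6 11 5 10] head=1 tail=1 count=4
After op 7 (write(14)): arr=[6 14 5 10] head=2 tail=2 count=4
After op 8 (read()): arr=[6 14 5 10] head=3 tail=2 count=3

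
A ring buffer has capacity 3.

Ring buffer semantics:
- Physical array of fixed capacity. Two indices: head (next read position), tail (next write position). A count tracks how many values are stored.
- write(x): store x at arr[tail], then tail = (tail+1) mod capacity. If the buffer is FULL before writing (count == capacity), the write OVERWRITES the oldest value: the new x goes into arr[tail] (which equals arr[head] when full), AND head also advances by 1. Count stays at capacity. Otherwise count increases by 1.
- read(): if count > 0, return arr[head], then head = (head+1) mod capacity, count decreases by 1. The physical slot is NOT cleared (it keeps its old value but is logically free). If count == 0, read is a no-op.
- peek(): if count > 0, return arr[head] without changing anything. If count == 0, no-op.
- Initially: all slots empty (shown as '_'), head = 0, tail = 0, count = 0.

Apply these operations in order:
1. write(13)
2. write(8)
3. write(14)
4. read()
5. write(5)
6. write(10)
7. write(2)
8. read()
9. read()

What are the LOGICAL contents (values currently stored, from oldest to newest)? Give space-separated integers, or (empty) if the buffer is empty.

After op 1 (write(13)): arr=[13 _ _] head=0 tail=1 count=1
After op 2 (write(8)): arr=[13 8 _] head=0 tail=2 count=2
After op 3 (write(14)): arr=[13 8 14] head=0 tail=0 count=3
After op 4 (read()): arr=[13 8 14] head=1 tail=0 count=2
After op 5 (write(5)): arr=[5 8 14] head=1 tail=1 count=3
After op 6 (write(10)): arr=[5 10 14] head=2 tail=2 count=3
After op 7 (write(2)): arr=[5 10 2] head=0 tail=0 count=3
After op 8 (read()): arr=[5 10 2] head=1 tail=0 count=2
After op 9 (read()): arr=[5 10 2] head=2 tail=0 count=1

Answer: 2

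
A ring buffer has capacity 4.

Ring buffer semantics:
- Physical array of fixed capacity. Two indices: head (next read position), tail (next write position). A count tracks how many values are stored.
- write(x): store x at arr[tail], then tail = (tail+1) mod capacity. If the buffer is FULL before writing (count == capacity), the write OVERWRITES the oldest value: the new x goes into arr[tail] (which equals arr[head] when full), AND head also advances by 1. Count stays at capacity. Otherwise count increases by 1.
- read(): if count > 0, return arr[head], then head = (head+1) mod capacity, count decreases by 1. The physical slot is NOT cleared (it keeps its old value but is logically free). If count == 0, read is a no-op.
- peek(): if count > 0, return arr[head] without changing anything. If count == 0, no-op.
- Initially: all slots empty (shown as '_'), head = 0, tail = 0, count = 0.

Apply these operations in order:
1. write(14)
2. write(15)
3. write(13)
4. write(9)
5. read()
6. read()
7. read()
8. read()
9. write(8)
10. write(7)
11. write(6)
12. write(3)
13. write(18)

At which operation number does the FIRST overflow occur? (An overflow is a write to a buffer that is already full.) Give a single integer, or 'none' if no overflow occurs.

After op 1 (write(14)): arr=[14 _ _ _] head=0 tail=1 count=1
After op 2 (write(15)): arr=[14 15 _ _] head=0 tail=2 count=2
After op 3 (write(13)): arr=[14 15 13 _] head=0 tail=3 count=3
After op 4 (write(9)): arr=[14 15 13 9] head=0 tail=0 count=4
After op 5 (read()): arr=[14 15 13 9] head=1 tail=0 count=3
After op 6 (read()): arr=[14 15 13 9] head=2 tail=0 count=2
After op 7 (read()): arr=[14 15 13 9] head=3 tail=0 count=1
After op 8 (read()): arr=[14 15 13 9] head=0 tail=0 count=0
After op 9 (write(8)): arr=[8 15 13 9] head=0 tail=1 count=1
After op 10 (write(7)): arr=[8 7 13 9] head=0 tail=2 count=2
After op 11 (write(6)): arr=[8 7 6 9] head=0 tail=3 count=3
After op 12 (write(3)): arr=[8 7 6 3] head=0 tail=0 count=4
After op 13 (write(18)): arr=[18 7 6 3] head=1 tail=1 count=4

Answer: 13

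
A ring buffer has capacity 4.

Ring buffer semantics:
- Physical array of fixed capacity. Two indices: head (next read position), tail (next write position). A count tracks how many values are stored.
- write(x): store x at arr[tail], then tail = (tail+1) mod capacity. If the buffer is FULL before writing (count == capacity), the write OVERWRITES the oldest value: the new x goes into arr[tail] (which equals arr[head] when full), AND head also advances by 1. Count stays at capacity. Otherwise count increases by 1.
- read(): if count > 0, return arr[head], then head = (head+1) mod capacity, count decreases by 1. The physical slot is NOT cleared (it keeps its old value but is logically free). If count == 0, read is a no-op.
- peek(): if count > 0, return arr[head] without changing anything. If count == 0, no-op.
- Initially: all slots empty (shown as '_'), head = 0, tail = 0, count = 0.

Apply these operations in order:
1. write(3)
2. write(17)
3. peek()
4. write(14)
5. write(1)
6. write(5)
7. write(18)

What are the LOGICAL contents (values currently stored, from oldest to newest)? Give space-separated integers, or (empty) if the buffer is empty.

Answer: 14 1 5 18

Derivation:
After op 1 (write(3)): arr=[3 _ _ _] head=0 tail=1 count=1
After op 2 (write(17)): arr=[3 17 _ _] head=0 tail=2 count=2
After op 3 (peek()): arr=[3 17 _ _] head=0 tail=2 count=2
After op 4 (write(14)): arr=[3 17 14 _] head=0 tail=3 count=3
After op 5 (write(1)): arr=[3 17 14 1] head=0 tail=0 count=4
After op 6 (write(5)): arr=[5 17 14 1] head=1 tail=1 count=4
After op 7 (write(18)): arr=[5 18 14 1] head=2 tail=2 count=4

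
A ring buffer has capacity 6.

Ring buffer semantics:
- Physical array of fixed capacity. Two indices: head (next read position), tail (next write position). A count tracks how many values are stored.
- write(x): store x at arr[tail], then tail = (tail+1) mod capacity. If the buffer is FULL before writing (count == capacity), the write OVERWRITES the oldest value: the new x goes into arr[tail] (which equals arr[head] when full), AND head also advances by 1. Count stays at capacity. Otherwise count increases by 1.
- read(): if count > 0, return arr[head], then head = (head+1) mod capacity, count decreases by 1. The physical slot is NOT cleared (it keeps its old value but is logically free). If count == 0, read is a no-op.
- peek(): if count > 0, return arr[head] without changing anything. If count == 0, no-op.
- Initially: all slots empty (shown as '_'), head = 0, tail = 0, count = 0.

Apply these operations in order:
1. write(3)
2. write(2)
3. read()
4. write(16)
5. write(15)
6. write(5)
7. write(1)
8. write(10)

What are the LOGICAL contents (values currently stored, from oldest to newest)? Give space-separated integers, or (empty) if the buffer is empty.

Answer: 2 16 15 5 1 10

Derivation:
After op 1 (write(3)): arr=[3 _ _ _ _ _] head=0 tail=1 count=1
After op 2 (write(2)): arr=[3 2 _ _ _ _] head=0 tail=2 count=2
After op 3 (read()): arr=[3 2 _ _ _ _] head=1 tail=2 count=1
After op 4 (write(16)): arr=[3 2 16 _ _ _] head=1 tail=3 count=2
After op 5 (write(15)): arr=[3 2 16 15 _ _] head=1 tail=4 count=3
After op 6 (write(5)): arr=[3 2 16 15 5 _] head=1 tail=5 count=4
After op 7 (write(1)): arr=[3 2 16 15 5 1] head=1 tail=0 count=5
After op 8 (write(10)): arr=[10 2 16 15 5 1] head=1 tail=1 count=6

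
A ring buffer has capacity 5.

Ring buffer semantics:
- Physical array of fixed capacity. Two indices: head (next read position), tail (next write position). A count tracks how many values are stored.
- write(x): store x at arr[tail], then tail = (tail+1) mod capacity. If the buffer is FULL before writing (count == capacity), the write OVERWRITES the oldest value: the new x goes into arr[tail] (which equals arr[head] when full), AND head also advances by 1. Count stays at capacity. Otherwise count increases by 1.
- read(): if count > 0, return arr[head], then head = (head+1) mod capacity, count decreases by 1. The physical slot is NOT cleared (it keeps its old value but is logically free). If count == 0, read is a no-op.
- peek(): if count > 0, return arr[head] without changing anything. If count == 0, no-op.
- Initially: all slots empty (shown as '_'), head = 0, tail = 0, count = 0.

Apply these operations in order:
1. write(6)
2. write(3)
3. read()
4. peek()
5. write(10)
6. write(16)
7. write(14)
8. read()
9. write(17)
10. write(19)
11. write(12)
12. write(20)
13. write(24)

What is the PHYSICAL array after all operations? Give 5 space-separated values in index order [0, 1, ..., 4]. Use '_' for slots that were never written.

After op 1 (write(6)): arr=[6 _ _ _ _] head=0 tail=1 count=1
After op 2 (write(3)): arr=[6 3 _ _ _] head=0 tail=2 count=2
After op 3 (read()): arr=[6 3 _ _ _] head=1 tail=2 count=1
After op 4 (peek()): arr=[6 3 _ _ _] head=1 tail=2 count=1
After op 5 (write(10)): arr=[6 3 10 _ _] head=1 tail=3 count=2
After op 6 (write(16)): arr=[6 3 10 16 _] head=1 tail=4 count=3
After op 7 (write(14)): arr=[6 3 10 16 14] head=1 tail=0 count=4
After op 8 (read()): arr=[6 3 10 16 14] head=2 tail=0 count=3
After op 9 (write(17)): arr=[17 3 10 16 14] head=2 tail=1 count=4
After op 10 (write(19)): arr=[17 19 10 16 14] head=2 tail=2 count=5
After op 11 (write(12)): arr=[17 19 12 16 14] head=3 tail=3 count=5
After op 12 (write(20)): arr=[17 19 12 20 14] head=4 tail=4 count=5
After op 13 (write(24)): arr=[17 19 12 20 24] head=0 tail=0 count=5

Answer: 17 19 12 20 24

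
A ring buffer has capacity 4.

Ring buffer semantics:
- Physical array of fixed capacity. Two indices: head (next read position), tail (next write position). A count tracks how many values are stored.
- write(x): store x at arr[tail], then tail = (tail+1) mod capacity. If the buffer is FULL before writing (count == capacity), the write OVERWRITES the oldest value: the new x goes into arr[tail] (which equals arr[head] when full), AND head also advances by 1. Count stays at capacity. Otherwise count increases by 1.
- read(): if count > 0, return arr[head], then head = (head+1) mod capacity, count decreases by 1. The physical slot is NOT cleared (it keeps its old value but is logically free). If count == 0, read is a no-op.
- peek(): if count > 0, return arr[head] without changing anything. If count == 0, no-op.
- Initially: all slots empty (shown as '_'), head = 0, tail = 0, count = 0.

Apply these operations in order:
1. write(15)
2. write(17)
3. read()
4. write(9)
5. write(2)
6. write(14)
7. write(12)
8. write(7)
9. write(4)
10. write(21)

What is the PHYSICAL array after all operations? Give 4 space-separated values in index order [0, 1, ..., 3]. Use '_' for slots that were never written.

Answer: 21 12 7 4

Derivation:
After op 1 (write(15)): arr=[15 _ _ _] head=0 tail=1 count=1
After op 2 (write(17)): arr=[15 17 _ _] head=0 tail=2 count=2
After op 3 (read()): arr=[15 17 _ _] head=1 tail=2 count=1
After op 4 (write(9)): arr=[15 17 9 _] head=1 tail=3 count=2
After op 5 (write(2)): arr=[15 17 9 2] head=1 tail=0 count=3
After op 6 (write(14)): arr=[14 17 9 2] head=1 tail=1 count=4
After op 7 (write(12)): arr=[14 12 9 2] head=2 tail=2 count=4
After op 8 (write(7)): arr=[14 12 7 2] head=3 tail=3 count=4
After op 9 (write(4)): arr=[14 12 7 4] head=0 tail=0 count=4
After op 10 (write(21)): arr=[21 12 7 4] head=1 tail=1 count=4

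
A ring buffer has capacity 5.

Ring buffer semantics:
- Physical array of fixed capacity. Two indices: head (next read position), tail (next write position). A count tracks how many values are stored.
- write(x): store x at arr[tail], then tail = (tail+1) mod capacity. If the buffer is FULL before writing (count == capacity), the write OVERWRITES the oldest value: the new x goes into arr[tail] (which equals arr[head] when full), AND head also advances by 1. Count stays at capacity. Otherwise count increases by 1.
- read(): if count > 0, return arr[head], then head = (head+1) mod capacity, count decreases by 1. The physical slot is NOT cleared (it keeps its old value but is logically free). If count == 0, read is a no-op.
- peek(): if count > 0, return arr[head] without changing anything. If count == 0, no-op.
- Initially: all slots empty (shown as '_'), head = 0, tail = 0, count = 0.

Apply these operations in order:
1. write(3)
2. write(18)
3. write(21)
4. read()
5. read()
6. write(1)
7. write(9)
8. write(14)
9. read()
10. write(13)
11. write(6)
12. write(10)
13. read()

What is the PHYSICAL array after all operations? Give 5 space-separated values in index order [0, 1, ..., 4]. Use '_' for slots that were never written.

After op 1 (write(3)): arr=[3 _ _ _ _] head=0 tail=1 count=1
After op 2 (write(18)): arr=[3 18 _ _ _] head=0 tail=2 count=2
After op 3 (write(21)): arr=[3 18 21 _ _] head=0 tail=3 count=3
After op 4 (read()): arr=[3 18 21 _ _] head=1 tail=3 count=2
After op 5 (read()): arr=[3 18 21 _ _] head=2 tail=3 count=1
After op 6 (write(1)): arr=[3 18 21 1 _] head=2 tail=4 count=2
After op 7 (write(9)): arr=[3 18 21 1 9] head=2 tail=0 count=3
After op 8 (write(14)): arr=[14 18 21 1 9] head=2 tail=1 count=4
After op 9 (read()): arr=[14 18 21 1 9] head=3 tail=1 count=3
After op 10 (write(13)): arr=[14 13 21 1 9] head=3 tail=2 count=4
After op 11 (write(6)): arr=[14 13 6 1 9] head=3 tail=3 count=5
After op 12 (write(10)): arr=[14 13 6 10 9] head=4 tail=4 count=5
After op 13 (read()): arr=[14 13 6 10 9] head=0 tail=4 count=4

Answer: 14 13 6 10 9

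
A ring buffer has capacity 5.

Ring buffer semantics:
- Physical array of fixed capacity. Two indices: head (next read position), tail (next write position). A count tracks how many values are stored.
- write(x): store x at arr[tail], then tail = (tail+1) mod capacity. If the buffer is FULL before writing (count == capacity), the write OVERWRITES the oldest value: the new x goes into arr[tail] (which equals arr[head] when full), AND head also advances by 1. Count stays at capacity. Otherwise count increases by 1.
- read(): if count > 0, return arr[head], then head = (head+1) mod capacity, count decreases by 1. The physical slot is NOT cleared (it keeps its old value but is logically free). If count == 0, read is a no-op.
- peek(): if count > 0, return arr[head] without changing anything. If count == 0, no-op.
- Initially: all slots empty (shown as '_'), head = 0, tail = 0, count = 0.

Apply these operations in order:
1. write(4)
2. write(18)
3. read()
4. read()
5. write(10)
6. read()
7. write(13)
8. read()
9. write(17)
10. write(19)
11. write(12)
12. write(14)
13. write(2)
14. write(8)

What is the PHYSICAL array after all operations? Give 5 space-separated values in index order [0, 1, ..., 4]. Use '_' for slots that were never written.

After op 1 (write(4)): arr=[4 _ _ _ _] head=0 tail=1 count=1
After op 2 (write(18)): arr=[4 18 _ _ _] head=0 tail=2 count=2
After op 3 (read()): arr=[4 18 _ _ _] head=1 tail=2 count=1
After op 4 (read()): arr=[4 18 _ _ _] head=2 tail=2 count=0
After op 5 (write(10)): arr=[4 18 10 _ _] head=2 tail=3 count=1
After op 6 (read()): arr=[4 18 10 _ _] head=3 tail=3 count=0
After op 7 (write(13)): arr=[4 18 10 13 _] head=3 tail=4 count=1
After op 8 (read()): arr=[4 18 10 13 _] head=4 tail=4 count=0
After op 9 (write(17)): arr=[4 18 10 13 17] head=4 tail=0 count=1
After op 10 (write(19)): arr=[19 18 10 13 17] head=4 tail=1 count=2
After op 11 (write(12)): arr=[19 12 10 13 17] head=4 tail=2 count=3
After op 12 (write(14)): arr=[19 12 14 13 17] head=4 tail=3 count=4
After op 13 (write(2)): arr=[19 12 14 2 17] head=4 tail=4 count=5
After op 14 (write(8)): arr=[19 12 14 2 8] head=0 tail=0 count=5

Answer: 19 12 14 2 8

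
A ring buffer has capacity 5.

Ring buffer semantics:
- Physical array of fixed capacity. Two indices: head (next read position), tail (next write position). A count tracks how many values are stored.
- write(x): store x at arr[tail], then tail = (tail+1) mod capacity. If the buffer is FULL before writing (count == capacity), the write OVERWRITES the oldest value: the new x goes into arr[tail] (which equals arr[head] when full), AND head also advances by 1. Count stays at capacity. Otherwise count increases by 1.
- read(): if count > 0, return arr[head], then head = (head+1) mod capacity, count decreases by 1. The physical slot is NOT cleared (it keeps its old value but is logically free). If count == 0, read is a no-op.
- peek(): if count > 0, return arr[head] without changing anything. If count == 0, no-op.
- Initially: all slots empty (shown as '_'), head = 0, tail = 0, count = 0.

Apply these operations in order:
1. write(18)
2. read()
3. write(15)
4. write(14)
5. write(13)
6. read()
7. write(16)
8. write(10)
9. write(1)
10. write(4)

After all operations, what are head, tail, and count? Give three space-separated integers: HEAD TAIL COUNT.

Answer: 3 3 5

Derivation:
After op 1 (write(18)): arr=[18 _ _ _ _] head=0 tail=1 count=1
After op 2 (read()): arr=[18 _ _ _ _] head=1 tail=1 count=0
After op 3 (write(15)): arr=[18 15 _ _ _] head=1 tail=2 count=1
After op 4 (write(14)): arr=[18 15 14 _ _] head=1 tail=3 count=2
After op 5 (write(13)): arr=[18 15 14 13 _] head=1 tail=4 count=3
After op 6 (read()): arr=[18 15 14 13 _] head=2 tail=4 count=2
After op 7 (write(16)): arr=[18 15 14 13 16] head=2 tail=0 count=3
After op 8 (write(10)): arr=[10 15 14 13 16] head=2 tail=1 count=4
After op 9 (write(1)): arr=[10 1 14 13 16] head=2 tail=2 count=5
After op 10 (write(4)): arr=[10 1 4 13 16] head=3 tail=3 count=5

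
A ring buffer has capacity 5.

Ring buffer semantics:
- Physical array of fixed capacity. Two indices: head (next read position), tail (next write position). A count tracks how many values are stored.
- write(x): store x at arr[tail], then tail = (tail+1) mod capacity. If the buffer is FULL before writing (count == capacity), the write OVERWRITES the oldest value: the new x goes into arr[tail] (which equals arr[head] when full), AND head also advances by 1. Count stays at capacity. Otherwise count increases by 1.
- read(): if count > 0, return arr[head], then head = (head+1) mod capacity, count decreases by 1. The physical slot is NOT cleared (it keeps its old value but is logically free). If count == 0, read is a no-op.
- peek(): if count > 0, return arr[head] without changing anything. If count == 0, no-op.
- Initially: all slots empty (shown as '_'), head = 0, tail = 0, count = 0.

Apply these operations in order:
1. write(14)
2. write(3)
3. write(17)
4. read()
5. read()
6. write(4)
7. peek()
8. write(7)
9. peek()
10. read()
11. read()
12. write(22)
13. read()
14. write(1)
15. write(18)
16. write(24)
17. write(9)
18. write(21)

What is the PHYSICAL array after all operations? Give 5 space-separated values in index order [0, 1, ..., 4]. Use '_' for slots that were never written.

Answer: 21 1 18 24 9

Derivation:
After op 1 (write(14)): arr=[14 _ _ _ _] head=0 tail=1 count=1
After op 2 (write(3)): arr=[14 3 _ _ _] head=0 tail=2 count=2
After op 3 (write(17)): arr=[14 3 17 _ _] head=0 tail=3 count=3
After op 4 (read()): arr=[14 3 17 _ _] head=1 tail=3 count=2
After op 5 (read()): arr=[14 3 17 _ _] head=2 tail=3 count=1
After op 6 (write(4)): arr=[14 3 17 4 _] head=2 tail=4 count=2
After op 7 (peek()): arr=[14 3 17 4 _] head=2 tail=4 count=2
After op 8 (write(7)): arr=[14 3 17 4 7] head=2 tail=0 count=3
After op 9 (peek()): arr=[14 3 17 4 7] head=2 tail=0 count=3
After op 10 (read()): arr=[14 3 17 4 7] head=3 tail=0 count=2
After op 11 (read()): arr=[14 3 17 4 7] head=4 tail=0 count=1
After op 12 (write(22)): arr=[22 3 17 4 7] head=4 tail=1 count=2
After op 13 (read()): arr=[22 3 17 4 7] head=0 tail=1 count=1
After op 14 (write(1)): arr=[22 1 17 4 7] head=0 tail=2 count=2
After op 15 (write(18)): arr=[22 1 18 4 7] head=0 tail=3 count=3
After op 16 (write(24)): arr=[22 1 18 24 7] head=0 tail=4 count=4
After op 17 (write(9)): arr=[22 1 18 24 9] head=0 tail=0 count=5
After op 18 (write(21)): arr=[21 1 18 24 9] head=1 tail=1 count=5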